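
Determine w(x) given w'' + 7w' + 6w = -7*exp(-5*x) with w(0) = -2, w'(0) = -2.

w = -63*exp(-x)/20 - 3*exp(-6*x)/5 + 7*exp(-5*x)/4

Characteristic equation r² + 7r + 6 = 0 factors as (r + 1)(r + 6) = 0, so r = -1, -6.
Hence w_h = C1*exp(-x) + C2*exp(-6*x).
Try w_p = A*exp(-5*x). Substituting into the equation and dividing by exp(-5*x) gives A = 7/4, so w_p = 7*exp(-5*x)/4.
General solution: w = 7*exp(-5*x)/4 + C1*exp(-x) + C2*exp(-6*x).
Apply the initial conditions: w(0) = 7/4 + C1 + C2 = -2 and w'(0) = -35/4 - C1 - 6*C2 = -2. Solving gives C1 = -63/20, C2 = -3/5.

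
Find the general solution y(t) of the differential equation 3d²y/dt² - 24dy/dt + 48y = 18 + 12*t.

y = 1/2 + t/4 + C1*exp(4*t) + C2*t*exp(4*t)

Divide through by 3: y'' - 8y' + 16y = 6 + 4*t.
Characteristic equation r² - 8r + 16 = 0 has discriminant (-8)² - 4·(16) = 0, so r = 4 is a repeated root.
Hence y_h = (C1 + C2*t)*exp(4*t).
For the particular solution try y_p = A0 + A1*t. Substituting and matching coefficients of each power of t gives A0 = 1/2, A1 = 1/4, so y_p = 1/2 + t/4.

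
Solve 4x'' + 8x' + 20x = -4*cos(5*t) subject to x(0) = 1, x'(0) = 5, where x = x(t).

x = -sin(5*t)/50 + cos(5*t)/25 + 24*cos(2*t)*exp(-t)/25 + 303*exp(-t)*sin(2*t)/100

Divide through by 4: x'' + 2x' + 5x = -cos(5*t).
Characteristic equation r² + 2r + 5 = 0 has discriminant (2)² - 4·(5) = -16 < 0, so r = -1 ± 2i.
Hence x_h = C1*cos(2*t)*exp(-t) + C2*exp(-t)*sin(2*t).
Try x_p = A*cos(5*t) + B*sin(5*t). Substituting and equating the coefficients of cos(5t) and sin(5t) gives A = 1/25, B = -1/50, so x_p = -sin(5*t)/50 + cos(5*t)/25.
General solution: x = -sin(5*t)/50 + cos(5*t)/25 + C1*cos(2*t)*exp(-t) + C2*exp(-t)*sin(2*t).
Apply the initial conditions: x(0) = 1/25 + C1 = 1 and x'(0) = -1/10 - C1 + 2*C2 = 5. Solving gives C1 = 24/25, C2 = 303/100.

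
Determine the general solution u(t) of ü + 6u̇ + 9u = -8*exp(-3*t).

u = C1*exp(-3*t) - 4*t**2*exp(-3*t) + C2*t*exp(-3*t)

Characteristic equation r² + 6r + 9 = 0 has discriminant (6)² - 4·(9) = 0, so r = -3 is a repeated root.
Hence u_h = (C1 + C2*t)*exp(-3*t).
Since exp(-3*t) solves the homogeneous equation (r = -3 is a root of multiplicity 2), multiply the trial by t^2. Try u_p = A*t^2*exp(-3*t). Substituting into the equation and dividing by exp(-3*t) gives A = -4, so u_p = -4*t^2*exp(-3*t).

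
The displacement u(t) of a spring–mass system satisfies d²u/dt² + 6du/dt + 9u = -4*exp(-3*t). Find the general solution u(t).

u = C1*exp(-3*t) - 2*t**2*exp(-3*t) + C2*t*exp(-3*t)

Characteristic equation r² + 6r + 9 = 0 has discriminant (6)² - 4·(9) = 0, so r = -3 is a repeated root.
Hence u_h = (C1 + C2*t)*exp(-3*t).
Since exp(-3*t) solves the homogeneous equation (r = -3 is a root of multiplicity 2), multiply the trial by t^2. Try u_p = A*t^2*exp(-3*t). Substituting into the equation and dividing by exp(-3*t) gives A = -2, so u_p = -2*t^2*exp(-3*t).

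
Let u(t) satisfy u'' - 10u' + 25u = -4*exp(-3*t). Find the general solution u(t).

Characteristic equation r² - 10r + 25 = 0 has discriminant (-10)² - 4·(25) = 0, so r = 5 is a repeated root.
Hence u_h = (C1 + C2*t)*exp(5*t).
Try u_p = A*exp(-3*t). Substituting into the equation and dividing by exp(-3*t) gives A = -1/16, so u_p = -exp(-3*t)/16.

u = -exp(-3*t)/16 + C1*exp(5*t) + C2*t*exp(5*t)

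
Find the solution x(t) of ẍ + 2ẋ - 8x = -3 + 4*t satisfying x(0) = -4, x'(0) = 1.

Characteristic equation r² + 2r - 8 = 0 factors as (r + 4)(r - 2) = 0, so r = -4, 2.
Hence x_h = C1*exp(-4*t) + C2*exp(2*t).
For the particular solution try x_p = A0 + A1*t. Substituting and matching coefficients of each power of t gives A0 = 1/4, A1 = -1/2, so x_p = 1/4 - t/2.
General solution: x = 1/4 - t/2 + C1*exp(-4*t) + C2*exp(2*t).
Apply the initial conditions: x(0) = 1/4 + C1 + C2 = -4 and x'(0) = -1/2 - 4*C1 + 2*C2 = 1. Solving gives C1 = -5/3, C2 = -31/12.

x = 1/4 - 31*exp(2*t)/12 - 5*exp(-4*t)/3 - t/2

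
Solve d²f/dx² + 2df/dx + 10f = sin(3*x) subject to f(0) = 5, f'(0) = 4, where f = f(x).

Characteristic equation r² + 2r + 10 = 0 has discriminant (2)² - 4·(10) = -36 < 0, so r = -1 ± 3i.
Hence f_h = C1*cos(3*x)*exp(-x) + C2*exp(-x)*sin(3*x).
Try f_p = A*cos(3*x) + B*sin(3*x). Substituting and equating the coefficients of cos(3x) and sin(3x) gives A = -6/37, B = 1/37, so f_p = -6*cos(3*x)/37 + sin(3*x)/37.
General solution: f = -6*cos(3*x)/37 + sin(3*x)/37 + C1*cos(3*x)*exp(-x) + C2*exp(-x)*sin(3*x).
Apply the initial conditions: f(0) = -6/37 + C1 = 5 and f'(0) = 3/37 - C1 + 3*C2 = 4. Solving gives C1 = 191/37, C2 = 112/37.

f = -6*cos(3*x)/37 + sin(3*x)/37 + 112*exp(-x)*sin(3*x)/37 + 191*cos(3*x)*exp(-x)/37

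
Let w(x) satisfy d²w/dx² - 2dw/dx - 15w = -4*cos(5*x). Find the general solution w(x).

Characteristic equation r² - 2r - 15 = 0 factors as (r + 3)(r - 5) = 0, so r = -3, 5.
Hence w_h = C1*exp(-3*x) + C2*exp(5*x).
Try w_p = A*cos(5*x) + B*sin(5*x). Substituting and equating the coefficients of cos(5x) and sin(5x) gives A = 8/85, B = 2/85, so w_p = 2*sin(5*x)/85 + 8*cos(5*x)/85.

w = 2*sin(5*x)/85 + 8*cos(5*x)/85 + C1*exp(-3*x) + C2*exp(5*x)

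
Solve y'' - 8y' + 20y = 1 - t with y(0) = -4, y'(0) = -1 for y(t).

y = 3/100 - t/20 - 403*cos(2*t)*exp(4*t)/100 + 1517*exp(4*t)*sin(2*t)/200

Characteristic equation r² - 8r + 20 = 0 has discriminant (-8)² - 4·(20) = -16 < 0, so r = 4 ± 2i.
Hence y_h = C1*cos(2*t)*exp(4*t) + C2*exp(4*t)*sin(2*t).
For the particular solution try y_p = A0 + A1*t. Substituting and matching coefficients of each power of t gives A0 = 3/100, A1 = -1/20, so y_p = 3/100 - t/20.
General solution: y = 3/100 - t/20 + C1*cos(2*t)*exp(4*t) + C2*exp(4*t)*sin(2*t).
Apply the initial conditions: y(0) = 3/100 + C1 = -4 and y'(0) = -1/20 + 2*C2 + 4*C1 = -1. Solving gives C1 = -403/100, C2 = 1517/200.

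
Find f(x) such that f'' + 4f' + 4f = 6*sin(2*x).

Characteristic equation r² + 4r + 4 = 0 has discriminant (4)² - 4·(4) = 0, so r = -2 is a repeated root.
Hence f_h = (C1 + C2*x)*exp(-2*x).
Try f_p = A*cos(2*x) + B*sin(2*x). Substituting and equating the coefficients of cos(2x) and sin(2x) gives A = -3/4, B = 0, so f_p = -3*cos(2*x)/4.

f = -3*cos(2*x)/4 + C1*exp(-2*x) + C2*x*exp(-2*x)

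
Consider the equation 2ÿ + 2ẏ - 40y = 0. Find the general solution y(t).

y = C1*exp(4*t) + C2*exp(-5*t)

Divide through by 2: y'' + y' - 20y = 0.
Characteristic equation r² + r - 20 = 0 factors as (r - 4)(r + 5) = 0, so r = 4, -5.
Hence y_h = C1*exp(4*t) + C2*exp(-5*t).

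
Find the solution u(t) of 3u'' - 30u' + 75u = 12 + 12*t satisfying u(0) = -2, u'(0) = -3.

u = 28/125 - 278*exp(5*t)/125 + 4*t/25 + 199*t*exp(5*t)/25

Divide through by 3: u'' - 10u' + 25u = 4 + 4*t.
Characteristic equation r² - 10r + 25 = 0 has discriminant (-10)² - 4·(25) = 0, so r = 5 is a repeated root.
Hence u_h = (C1 + C2*t)*exp(5*t).
For the particular solution try u_p = A0 + A1*t. Substituting and matching coefficients of each power of t gives A0 = 28/125, A1 = 4/25, so u_p = 28/125 + 4*t/25.
General solution: u = 28/125 + 4*t/25 + C1*exp(5*t) + C2*t*exp(5*t).
Apply the initial conditions: u(0) = 28/125 + C1 = -2 and u'(0) = 4/25 + C2 + 5*C1 = -3. Solving gives C1 = -278/125, C2 = 199/25.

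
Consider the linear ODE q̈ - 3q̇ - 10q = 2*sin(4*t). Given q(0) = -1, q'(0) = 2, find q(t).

q = -37*exp(-2*t)/35 - 13*sin(4*t)/205 + 6*cos(4*t)/205 + 8*exp(5*t)/287

Characteristic equation r² - 3r - 10 = 0 factors as (r - 5)(r + 2) = 0, so r = 5, -2.
Hence q_h = C1*exp(5*t) + C2*exp(-2*t).
Try q_p = A*cos(4*t) + B*sin(4*t). Substituting and equating the coefficients of cos(4t) and sin(4t) gives A = 6/205, B = -13/205, so q_p = -13*sin(4*t)/205 + 6*cos(4*t)/205.
General solution: q = -13*sin(4*t)/205 + 6*cos(4*t)/205 + C1*exp(5*t) + C2*exp(-2*t).
Apply the initial conditions: q(0) = 6/205 + C1 + C2 = -1 and q'(0) = -52/205 - 2*C2 + 5*C1 = 2. Solving gives C1 = 8/287, C2 = -37/35.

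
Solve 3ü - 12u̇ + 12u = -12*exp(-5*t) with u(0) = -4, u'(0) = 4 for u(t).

u = -192*exp(2*t)/49 - 4*exp(-5*t)/49 + 80*t*exp(2*t)/7

Divide through by 3: u'' - 4u' + 4u = -4*exp(-5*t).
Characteristic equation r² - 4r + 4 = 0 has discriminant (-4)² - 4·(4) = 0, so r = 2 is a repeated root.
Hence u_h = (C1 + C2*t)*exp(2*t).
Try u_p = A*exp(-5*t). Substituting into the equation and dividing by exp(-5*t) gives A = -4/49, so u_p = -4*exp(-5*t)/49.
General solution: u = -4*exp(-5*t)/49 + C1*exp(2*t) + C2*t*exp(2*t).
Apply the initial conditions: u(0) = -4/49 + C1 = -4 and u'(0) = 20/49 + C2 + 2*C1 = 4. Solving gives C1 = -192/49, C2 = 80/7.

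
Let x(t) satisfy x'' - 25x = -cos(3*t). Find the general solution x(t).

Characteristic equation r² - 25 = 0 factors as (r - 5)(r + 5) = 0, so r = 5, -5.
Hence x_h = C1*exp(5*t) + C2*exp(-5*t).
Try x_p = A*cos(3*t) + B*sin(3*t). Substituting and equating the coefficients of cos(3t) and sin(3t) gives A = 1/34, B = 0, so x_p = cos(3*t)/34.

x = cos(3*t)/34 + C1*exp(5*t) + C2*exp(-5*t)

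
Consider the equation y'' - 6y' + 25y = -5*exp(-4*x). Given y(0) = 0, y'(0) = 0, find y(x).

y = -exp(-4*x)/13 - 7*exp(3*x)*sin(4*x)/52 + cos(4*x)*exp(3*x)/13

Characteristic equation r² - 6r + 25 = 0 has discriminant (-6)² - 4·(25) = -64 < 0, so r = 3 ± 4i.
Hence y_h = C1*cos(4*x)*exp(3*x) + C2*exp(3*x)*sin(4*x).
Try y_p = A*exp(-4*x). Substituting into the equation and dividing by exp(-4*x) gives A = -1/13, so y_p = -exp(-4*x)/13.
General solution: y = -exp(-4*x)/13 + C1*cos(4*x)*exp(3*x) + C2*exp(3*x)*sin(4*x).
Apply the initial conditions: y(0) = -1/13 + C1 = 0 and y'(0) = 4/13 + 3*C1 + 4*C2 = 0. Solving gives C1 = 1/13, C2 = -7/52.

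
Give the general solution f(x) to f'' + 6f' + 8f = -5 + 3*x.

Characteristic equation r² + 6r + 8 = 0 factors as (r + 2)(r + 4) = 0, so r = -2, -4.
Hence f_h = C1*exp(-2*x) + C2*exp(-4*x).
For the particular solution try f_p = A0 + A1*x. Substituting and matching coefficients of each power of x gives A0 = -29/32, A1 = 3/8, so f_p = -29/32 + 3*x/8.

f = -29/32 + 3*x/8 + C1*exp(-2*x) + C2*exp(-4*x)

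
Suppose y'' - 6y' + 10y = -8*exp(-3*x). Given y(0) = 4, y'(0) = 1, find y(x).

y = -8*exp(-3*x)/37 - 455*exp(3*x)*sin(x)/37 + 156*cos(x)*exp(3*x)/37

Characteristic equation r² - 6r + 10 = 0 has discriminant (-6)² - 4·(10) = -4 < 0, so r = 3 ± i.
Hence y_h = C1*cos(x)*exp(3*x) + C2*exp(3*x)*sin(x).
Try y_p = A*exp(-3*x). Substituting into the equation and dividing by exp(-3*x) gives A = -8/37, so y_p = -8*exp(-3*x)/37.
General solution: y = -8*exp(-3*x)/37 + C1*cos(x)*exp(3*x) + C2*exp(3*x)*sin(x).
Apply the initial conditions: y(0) = -8/37 + C1 = 4 and y'(0) = 24/37 + C2 + 3*C1 = 1. Solving gives C1 = 156/37, C2 = -455/37.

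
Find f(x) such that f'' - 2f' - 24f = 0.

f = C1*exp(6*x) + C2*exp(-4*x)

Characteristic equation r² - 2r - 24 = 0 factors as (r - 6)(r + 4) = 0, so r = 6, -4.
Hence f_h = C1*exp(6*x) + C2*exp(-4*x).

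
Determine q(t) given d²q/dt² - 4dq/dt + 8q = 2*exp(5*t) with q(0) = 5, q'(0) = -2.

q = 2*exp(5*t)/13 - 81*exp(2*t)*sin(2*t)/13 + 63*cos(2*t)*exp(2*t)/13

Characteristic equation r² - 4r + 8 = 0 has discriminant (-4)² - 4·(8) = -16 < 0, so r = 2 ± 2i.
Hence q_h = C1*cos(2*t)*exp(2*t) + C2*exp(2*t)*sin(2*t).
Try q_p = A*exp(5*t). Substituting into the equation and dividing by exp(5*t) gives A = 2/13, so q_p = 2*exp(5*t)/13.
General solution: q = 2*exp(5*t)/13 + C1*cos(2*t)*exp(2*t) + C2*exp(2*t)*sin(2*t).
Apply the initial conditions: q(0) = 2/13 + C1 = 5 and q'(0) = 10/13 + 2*C1 + 2*C2 = -2. Solving gives C1 = 63/13, C2 = -81/13.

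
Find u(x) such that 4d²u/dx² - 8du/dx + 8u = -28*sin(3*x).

Divide through by 4: u'' - 2u' + 2u = -7*sin(3*x).
Characteristic equation r² - 2r + 2 = 0 has discriminant (-2)² - 4·(2) = -4 < 0, so r = 1 ± i.
Hence u_h = C1*cos(x)*exp(x) + C2*exp(x)*sin(x).
Try u_p = A*cos(3*x) + B*sin(3*x). Substituting and equating the coefficients of cos(3x) and sin(3x) gives A = -42/85, B = 49/85, so u_p = -42*cos(3*x)/85 + 49*sin(3*x)/85.

u = -42*cos(3*x)/85 + 49*sin(3*x)/85 + C1*cos(x)*exp(x) + C2*exp(x)*sin(x)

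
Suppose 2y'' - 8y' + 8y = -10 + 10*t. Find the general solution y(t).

y = 5*t/4 + C1*exp(2*t) + C2*t*exp(2*t)

Divide through by 2: y'' - 4y' + 4y = -5 + 5*t.
Characteristic equation r² - 4r + 4 = 0 has discriminant (-4)² - 4·(4) = 0, so r = 2 is a repeated root.
Hence y_h = (C1 + C2*t)*exp(2*t).
For the particular solution try y_p = A0 + A1*t. Substituting and matching coefficients of each power of t gives A0 = 0, A1 = 5/4, so y_p = 5*t/4.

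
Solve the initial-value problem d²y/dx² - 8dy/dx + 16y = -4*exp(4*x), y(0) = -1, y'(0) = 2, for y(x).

y = -exp(4*x) - 2*x**2*exp(4*x) + 6*x*exp(4*x)

Characteristic equation r² - 8r + 16 = 0 has discriminant (-8)² - 4·(16) = 0, so r = 4 is a repeated root.
Hence y_h = (C1 + C2*x)*exp(4*x).
Since exp(4*x) solves the homogeneous equation (r = 4 is a root of multiplicity 2), multiply the trial by x^2. Try y_p = A*x^2*exp(4*x). Substituting into the equation and dividing by exp(4*x) gives A = -2, so y_p = -2*x^2*exp(4*x).
General solution: y = C1*exp(4*x) - 2*x^2*exp(4*x) + C2*x*exp(4*x).
Apply the initial conditions: y(0) = C1 = -1 and y'(0) = C2 + 4*C1 = 2. Solving gives C1 = -1, C2 = 6.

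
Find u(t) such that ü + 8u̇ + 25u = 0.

Characteristic equation r² + 8r + 25 = 0 has discriminant (8)² - 4·(25) = -36 < 0, so r = -4 ± 3i.
Hence u_h = C1*cos(3*t)*exp(-4*t) + C2*exp(-4*t)*sin(3*t).

u = C1*cos(3*t)*exp(-4*t) + C2*exp(-4*t)*sin(3*t)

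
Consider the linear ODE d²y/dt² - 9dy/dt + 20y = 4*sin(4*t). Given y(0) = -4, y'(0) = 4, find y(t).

y = -49*exp(4*t)/2 + sin(4*t)/82 + 9*cos(4*t)/82 + 836*exp(5*t)/41

Characteristic equation r² - 9r + 20 = 0 factors as (r - 5)(r - 4) = 0, so r = 5, 4.
Hence y_h = C1*exp(5*t) + C2*exp(4*t).
Try y_p = A*cos(4*t) + B*sin(4*t). Substituting and equating the coefficients of cos(4t) and sin(4t) gives A = 9/82, B = 1/82, so y_p = sin(4*t)/82 + 9*cos(4*t)/82.
General solution: y = sin(4*t)/82 + 9*cos(4*t)/82 + C1*exp(5*t) + C2*exp(4*t).
Apply the initial conditions: y(0) = 9/82 + C1 + C2 = -4 and y'(0) = 2/41 + 4*C2 + 5*C1 = 4. Solving gives C1 = 836/41, C2 = -49/2.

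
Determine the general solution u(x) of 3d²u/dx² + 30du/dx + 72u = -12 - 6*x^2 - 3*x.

u = -37/216 - x**2/12 + x/36 + C1*exp(-4*x) + C2*exp(-6*x)

Divide through by 3: u'' + 10u' + 24u = -4 - x - 2*x^2.
Characteristic equation r² + 10r + 24 = 0 factors as (r + 4)(r + 6) = 0, so r = -4, -6.
Hence u_h = C1*exp(-4*x) + C2*exp(-6*x).
For the particular solution try u_p = A0 + A1*x + A2*x^2. Substituting and matching coefficients of each power of x gives A0 = -37/216, A1 = 1/36, A2 = -1/12, so u_p = -37/216 - x^2/12 + x/36.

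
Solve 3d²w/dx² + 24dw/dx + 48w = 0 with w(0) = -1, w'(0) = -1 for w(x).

w = -exp(-4*x) - 5*x*exp(-4*x)

Divide through by 3: w'' + 8w' + 16w = 0.
Characteristic equation r² + 8r + 16 = 0 has discriminant (8)² - 4·(16) = 0, so r = -4 is a repeated root.
Hence w_h = (C1 + C2*x)*exp(-4*x).
Apply the initial conditions: w(0) = C1 = -1 and w'(0) = C2 - 4*C1 = -1. Solving gives C1 = -1, C2 = -5.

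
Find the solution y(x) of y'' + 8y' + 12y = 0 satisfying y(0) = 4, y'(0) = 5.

y = -13*exp(-6*x)/4 + 29*exp(-2*x)/4

Characteristic equation r² + 8r + 12 = 0 factors as (r + 6)(r + 2) = 0, so r = -6, -2.
Hence y_h = C1*exp(-6*x) + C2*exp(-2*x).
Apply the initial conditions: y(0) = C1 + C2 = 4 and y'(0) = -6*C1 - 2*C2 = 5. Solving gives C1 = -13/4, C2 = 29/4.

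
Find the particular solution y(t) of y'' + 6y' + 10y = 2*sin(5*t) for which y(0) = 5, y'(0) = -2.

Characteristic equation r² + 6r + 10 = 0 has discriminant (6)² - 4·(10) = -4 < 0, so r = -3 ± i.
Hence y_h = C1*cos(t)*exp(-3*t) + C2*exp(-3*t)*sin(t).
Try y_p = A*cos(5*t) + B*sin(5*t). Substituting and equating the coefficients of cos(5t) and sin(5t) gives A = -4/75, B = -2/75, so y_p = -4*cos(5*t)/75 - 2*sin(5*t)/75.
General solution: y = -4*cos(5*t)/75 - 2*sin(5*t)/75 + C1*cos(t)*exp(-3*t) + C2*exp(-3*t)*sin(t).
Apply the initial conditions: y(0) = -4/75 + C1 = 5 and y'(0) = -2/15 + C2 - 3*C1 = -2. Solving gives C1 = 379/75, C2 = 997/75.

y = -4*cos(5*t)/75 - 2*sin(5*t)/75 + 379*cos(t)*exp(-3*t)/75 + 997*exp(-3*t)*sin(t)/75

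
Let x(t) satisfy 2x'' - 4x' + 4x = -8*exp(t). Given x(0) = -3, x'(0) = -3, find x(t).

x = -4*exp(t) + cos(t)*exp(t)

Divide through by 2: x'' - 2x' + 2x = -4*exp(t).
Characteristic equation r² - 2r + 2 = 0 has discriminant (-2)² - 4·(2) = -4 < 0, so r = 1 ± i.
Hence x_h = C1*cos(t)*exp(t) + C2*exp(t)*sin(t).
Try x_p = A*exp(t). Substituting into the equation and dividing by exp(t) gives A = -4, so x_p = -4*exp(t).
General solution: x = -4*exp(t) + C1*cos(t)*exp(t) + C2*exp(t)*sin(t).
Apply the initial conditions: x(0) = -4 + C1 = -3 and x'(0) = -4 + C1 + C2 = -3. Solving gives C1 = 1, C2 = 0.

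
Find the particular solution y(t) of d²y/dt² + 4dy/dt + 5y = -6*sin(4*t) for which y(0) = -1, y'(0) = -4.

Characteristic equation r² + 4r + 5 = 0 has discriminant (4)² - 4·(5) = -4 < 0, so r = -2 ± i.
Hence y_h = C1*cos(t)*exp(-2*t) + C2*exp(-2*t)*sin(t).
Try y_p = A*cos(4*t) + B*sin(4*t). Substituting and equating the coefficients of cos(4t) and sin(4t) gives A = 96/377, B = 66/377, so y_p = 66*sin(4*t)/377 + 96*cos(4*t)/377.
General solution: y = 66*sin(4*t)/377 + 96*cos(4*t)/377 + C1*cos(t)*exp(-2*t) + C2*exp(-2*t)*sin(t).
Apply the initial conditions: y(0) = 96/377 + C1 = -1 and y'(0) = 264/377 + C2 - 2*C1 = -4. Solving gives C1 = -473/377, C2 = -2718/377.

y = 66*sin(4*t)/377 + 96*cos(4*t)/377 - 2718*exp(-2*t)*sin(t)/377 - 473*cos(t)*exp(-2*t)/377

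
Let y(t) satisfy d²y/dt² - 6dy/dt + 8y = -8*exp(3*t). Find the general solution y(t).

y = 8*exp(3*t) + C1*exp(2*t) + C2*exp(4*t)

Characteristic equation r² - 6r + 8 = 0 factors as (r - 2)(r - 4) = 0, so r = 2, 4.
Hence y_h = C1*exp(2*t) + C2*exp(4*t).
Try y_p = A*exp(3*t). Substituting into the equation and dividing by exp(3*t) gives A = 8, so y_p = 8*exp(3*t).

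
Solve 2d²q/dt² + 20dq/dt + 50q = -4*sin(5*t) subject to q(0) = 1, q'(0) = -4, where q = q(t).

q = cos(5*t)/25 + 24*exp(-5*t)/25 + 4*t*exp(-5*t)/5

Divide through by 2: q'' + 10q' + 25q = -2*sin(5*t).
Characteristic equation r² + 10r + 25 = 0 has discriminant (10)² - 4·(25) = 0, so r = -5 is a repeated root.
Hence q_h = (C1 + C2*t)*exp(-5*t).
Try q_p = A*cos(5*t) + B*sin(5*t). Substituting and equating the coefficients of cos(5t) and sin(5t) gives A = 1/25, B = 0, so q_p = cos(5*t)/25.
General solution: q = cos(5*t)/25 + C1*exp(-5*t) + C2*t*exp(-5*t).
Apply the initial conditions: q(0) = 1/25 + C1 = 1 and q'(0) = C2 - 5*C1 = -4. Solving gives C1 = 24/25, C2 = 4/5.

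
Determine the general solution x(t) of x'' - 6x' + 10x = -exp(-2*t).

Characteristic equation r² - 6r + 10 = 0 has discriminant (-6)² - 4·(10) = -4 < 0, so r = 3 ± i.
Hence x_h = C1*cos(t)*exp(3*t) + C2*exp(3*t)*sin(t).
Try x_p = A*exp(-2*t). Substituting into the equation and dividing by exp(-2*t) gives A = -1/26, so x_p = -exp(-2*t)/26.

x = -exp(-2*t)/26 + C1*cos(t)*exp(3*t) + C2*exp(3*t)*sin(t)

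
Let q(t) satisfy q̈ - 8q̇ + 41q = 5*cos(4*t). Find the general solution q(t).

Characteristic equation r² - 8r + 41 = 0 has discriminant (-8)² - 4·(41) = -100 < 0, so r = 4 ± 5i.
Hence q_h = C1*cos(5*t)*exp(4*t) + C2*exp(4*t)*sin(5*t).
Try q_p = A*cos(4*t) + B*sin(4*t). Substituting and equating the coefficients of cos(4t) and sin(4t) gives A = 125/1649, B = -160/1649, so q_p = -160*sin(4*t)/1649 + 125*cos(4*t)/1649.

q = -160*sin(4*t)/1649 + 125*cos(4*t)/1649 + C1*cos(5*t)*exp(4*t) + C2*exp(4*t)*sin(5*t)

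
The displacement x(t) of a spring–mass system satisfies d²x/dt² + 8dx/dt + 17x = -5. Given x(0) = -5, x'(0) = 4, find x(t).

x = -5/17 - 252*exp(-4*t)*sin(t)/17 - 80*cos(t)*exp(-4*t)/17

Characteristic equation r² + 8r + 17 = 0 has discriminant (8)² - 4·(17) = -4 < 0, so r = -4 ± i.
Hence x_h = C1*cos(t)*exp(-4*t) + C2*exp(-4*t)*sin(t).
For the particular solution try x_p = A0. Substituting and matching coefficients of each power of t gives A0 = -5/17, so x_p = -5/17.
General solution: x = -5/17 + C1*cos(t)*exp(-4*t) + C2*exp(-4*t)*sin(t).
Apply the initial conditions: x(0) = -5/17 + C1 = -5 and x'(0) = C2 - 4*C1 = 4. Solving gives C1 = -80/17, C2 = -252/17.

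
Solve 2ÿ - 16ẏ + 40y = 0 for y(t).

y = C1*cos(2*t)*exp(4*t) + C2*exp(4*t)*sin(2*t)

Divide through by 2: y'' - 8y' + 20y = 0.
Characteristic equation r² - 8r + 20 = 0 has discriminant (-8)² - 4·(20) = -16 < 0, so r = 4 ± 2i.
Hence y_h = C1*cos(2*t)*exp(4*t) + C2*exp(4*t)*sin(2*t).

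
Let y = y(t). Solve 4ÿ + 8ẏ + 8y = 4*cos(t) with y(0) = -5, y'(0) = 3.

y = cos(t)/5 + 2*sin(t)/5 - 26*cos(t)*exp(-t)/5 - 13*exp(-t)*sin(t)/5

Divide through by 4: y'' + 2y' + 2y = cos(t).
Characteristic equation r² + 2r + 2 = 0 has discriminant (2)² - 4·(2) = -4 < 0, so r = -1 ± i.
Hence y_h = C1*cos(t)*exp(-t) + C2*exp(-t)*sin(t).
Try y_p = A*cos(t) + B*sin(t). Substituting and equating the coefficients of cos(t) and sin(t) gives A = 1/5, B = 2/5, so y_p = cos(t)/5 + 2*sin(t)/5.
General solution: y = cos(t)/5 + 2*sin(t)/5 + C1*cos(t)*exp(-t) + C2*exp(-t)*sin(t).
Apply the initial conditions: y(0) = 1/5 + C1 = -5 and y'(0) = 2/5 + C2 - C1 = 3. Solving gives C1 = -26/5, C2 = -13/5.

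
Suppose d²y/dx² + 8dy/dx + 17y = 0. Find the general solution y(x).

y = C1*cos(x)*exp(-4*x) + C2*exp(-4*x)*sin(x)

Characteristic equation r² + 8r + 17 = 0 has discriminant (8)² - 4·(17) = -4 < 0, so r = -4 ± i.
Hence y_h = C1*cos(x)*exp(-4*x) + C2*exp(-4*x)*sin(x).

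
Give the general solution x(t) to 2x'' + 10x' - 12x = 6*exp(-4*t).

x = -3*exp(-4*t)/10 + C1*exp(t) + C2*exp(-6*t)

Divide through by 2: x'' + 5x' - 6x = 3*exp(-4*t).
Characteristic equation r² + 5r - 6 = 0 factors as (r - 1)(r + 6) = 0, so r = 1, -6.
Hence x_h = C1*exp(t) + C2*exp(-6*t).
Try x_p = A*exp(-4*t). Substituting into the equation and dividing by exp(-4*t) gives A = -3/10, so x_p = -3*exp(-4*t)/10.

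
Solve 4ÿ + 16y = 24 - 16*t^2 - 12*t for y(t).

Divide through by 4: y'' + 4y = 6 - 4*t^2 - 3*t.
Characteristic equation r² + 4 = 0 has discriminant (0)² - 4·(4) = -16 < 0, so r = ± 2i.
Hence y_h = C1*cos(2*t) + C2*sin(2*t).
For the particular solution try y_p = A0 + A1*t + A2*t^2. Substituting and matching coefficients of each power of t gives A0 = 2, A1 = -3/4, A2 = -1, so y_p = 2 - t^2 - 3*t/4.

y = 2 - t**2 - 3*t/4 + C1*cos(2*t) + C2*sin(2*t)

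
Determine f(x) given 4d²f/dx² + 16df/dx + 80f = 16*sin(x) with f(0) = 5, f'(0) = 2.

f = -16*cos(x)/377 + 76*sin(x)/377 + 1120*exp(-2*x)*sin(4*x)/377 + 1901*cos(4*x)*exp(-2*x)/377

Divide through by 4: f'' + 4f' + 20f = 4*sin(x).
Characteristic equation r² + 4r + 20 = 0 has discriminant (4)² - 4·(20) = -64 < 0, so r = -2 ± 4i.
Hence f_h = C1*cos(4*x)*exp(-2*x) + C2*exp(-2*x)*sin(4*x).
Try f_p = A*cos(x) + B*sin(x). Substituting and equating the coefficients of cos(x) and sin(x) gives A = -16/377, B = 76/377, so f_p = -16*cos(x)/377 + 76*sin(x)/377.
General solution: f = -16*cos(x)/377 + 76*sin(x)/377 + C1*cos(4*x)*exp(-2*x) + C2*exp(-2*x)*sin(4*x).
Apply the initial conditions: f(0) = -16/377 + C1 = 5 and f'(0) = 76/377 - 2*C1 + 4*C2 = 2. Solving gives C1 = 1901/377, C2 = 1120/377.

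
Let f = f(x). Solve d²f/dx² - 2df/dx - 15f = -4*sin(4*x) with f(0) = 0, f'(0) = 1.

f = -32*cos(4*x)/1025 - 9*exp(-3*x)/200 + 25*exp(5*x)/328 + 124*sin(4*x)/1025

Characteristic equation r² - 2r - 15 = 0 factors as (r - 5)(r + 3) = 0, so r = 5, -3.
Hence f_h = C1*exp(5*x) + C2*exp(-3*x).
Try f_p = A*cos(4*x) + B*sin(4*x). Substituting and equating the coefficients of cos(4x) and sin(4x) gives A = -32/1025, B = 124/1025, so f_p = -32*cos(4*x)/1025 + 124*sin(4*x)/1025.
General solution: f = -32*cos(4*x)/1025 + 124*sin(4*x)/1025 + C1*exp(5*x) + C2*exp(-3*x).
Apply the initial conditions: f(0) = -32/1025 + C1 + C2 = 0 and f'(0) = 496/1025 - 3*C2 + 5*C1 = 1. Solving gives C1 = 25/328, C2 = -9/200.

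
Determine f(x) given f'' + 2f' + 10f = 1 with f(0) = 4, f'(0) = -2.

Characteristic equation r² + 2r + 10 = 0 has discriminant (2)² - 4·(10) = -36 < 0, so r = -1 ± 3i.
Hence f_h = C1*cos(3*x)*exp(-x) + C2*exp(-x)*sin(3*x).
For the particular solution try f_p = A0. Substituting and matching coefficients of each power of x gives A0 = 1/10, so f_p = 1/10.
General solution: f = 1/10 + C1*cos(3*x)*exp(-x) + C2*exp(-x)*sin(3*x).
Apply the initial conditions: f(0) = 1/10 + C1 = 4 and f'(0) = -C1 + 3*C2 = -2. Solving gives C1 = 39/10, C2 = 19/30.

f = 1/10 + 19*exp(-x)*sin(3*x)/30 + 39*cos(3*x)*exp(-x)/10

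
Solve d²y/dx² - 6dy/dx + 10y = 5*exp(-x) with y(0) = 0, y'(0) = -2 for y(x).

Characteristic equation r² - 6r + 10 = 0 has discriminant (-6)² - 4·(10) = -4 < 0, so r = 3 ± i.
Hence y_h = C1*cos(x)*exp(3*x) + C2*exp(3*x)*sin(x).
Try y_p = A*exp(-x). Substituting into the equation and dividing by exp(-x) gives A = 5/17, so y_p = 5*exp(-x)/17.
General solution: y = 5*exp(-x)/17 + C1*cos(x)*exp(3*x) + C2*exp(3*x)*sin(x).
Apply the initial conditions: y(0) = 5/17 + C1 = 0 and y'(0) = -5/17 + C2 + 3*C1 = -2. Solving gives C1 = -5/17, C2 = -14/17.

y = 5*exp(-x)/17 - 14*exp(3*x)*sin(x)/17 - 5*cos(x)*exp(3*x)/17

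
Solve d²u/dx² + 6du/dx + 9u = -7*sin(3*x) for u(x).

Characteristic equation r² + 6r + 9 = 0 has discriminant (6)² - 4·(9) = 0, so r = -3 is a repeated root.
Hence u_h = (C1 + C2*x)*exp(-3*x).
Try u_p = A*cos(3*x) + B*sin(3*x). Substituting and equating the coefficients of cos(3x) and sin(3x) gives A = 7/18, B = 0, so u_p = 7*cos(3*x)/18.

u = 7*cos(3*x)/18 + C1*exp(-3*x) + C2*x*exp(-3*x)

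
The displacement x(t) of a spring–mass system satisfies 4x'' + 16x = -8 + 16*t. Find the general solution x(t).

x = -1/2 + t + C1*cos(2*t) + C2*sin(2*t)

Divide through by 4: x'' + 4x = -2 + 4*t.
Characteristic equation r² + 4 = 0 has discriminant (0)² - 4·(4) = -16 < 0, so r = ± 2i.
Hence x_h = C1*cos(2*t) + C2*sin(2*t).
For the particular solution try x_p = A0 + A1*t. Substituting and matching coefficients of each power of t gives A0 = -1/2, A1 = 1, so x_p = -1/2 + t.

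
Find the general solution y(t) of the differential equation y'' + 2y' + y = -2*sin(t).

y = C1*exp(-t) + C2*t*exp(-t) + cos(t)

Characteristic equation r² + 2r + 1 = 0 has discriminant (2)² - 4·(1) = 0, so r = -1 is a repeated root.
Hence y_h = (C1 + C2*t)*exp(-t).
Try y_p = A*cos(t) + B*sin(t). Substituting and equating the coefficients of cos(t) and sin(t) gives A = 1, B = 0, so y_p = cos(t).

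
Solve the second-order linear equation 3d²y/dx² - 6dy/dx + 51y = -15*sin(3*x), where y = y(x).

Divide through by 3: y'' - 2y' + 17y = -5*sin(3*x).
Characteristic equation r² - 2r + 17 = 0 has discriminant (-2)² - 4·(17) = -64 < 0, so r = 1 ± 4i.
Hence y_h = C1*cos(4*x)*exp(x) + C2*exp(x)*sin(4*x).
Try y_p = A*cos(3*x) + B*sin(3*x). Substituting and equating the coefficients of cos(3x) and sin(3x) gives A = -3/10, B = -2/5, so y_p = -3*cos(3*x)/10 - 2*sin(3*x)/5.

y = -3*cos(3*x)/10 - 2*sin(3*x)/5 + C1*cos(4*x)*exp(x) + C2*exp(x)*sin(4*x)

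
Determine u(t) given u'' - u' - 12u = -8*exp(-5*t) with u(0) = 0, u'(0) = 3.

Characteristic equation r² - r - 12 = 0 factors as (r - 4)(r + 3) = 0, so r = 4, -3.
Hence u_h = C1*exp(4*t) + C2*exp(-3*t).
Try u_p = A*exp(-5*t). Substituting into the equation and dividing by exp(-5*t) gives A = -4/9, so u_p = -4*exp(-5*t)/9.
General solution: u = -4*exp(-5*t)/9 + C1*exp(4*t) + C2*exp(-3*t).
Apply the initial conditions: u(0) = -4/9 + C1 + C2 = 0 and u'(0) = 20/9 - 3*C2 + 4*C1 = 3. Solving gives C1 = 19/63, C2 = 1/7.

u = -4*exp(-5*t)/9 + exp(-3*t)/7 + 19*exp(4*t)/63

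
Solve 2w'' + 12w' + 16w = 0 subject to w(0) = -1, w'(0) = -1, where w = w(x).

w = -5*exp(-2*x)/2 + 3*exp(-4*x)/2

Divide through by 2: w'' + 6w' + 8w = 0.
Characteristic equation r² + 6r + 8 = 0 factors as (r + 2)(r + 4) = 0, so r = -2, -4.
Hence w_h = C1*exp(-2*x) + C2*exp(-4*x).
Apply the initial conditions: w(0) = C1 + C2 = -1 and w'(0) = -4*C2 - 2*C1 = -1. Solving gives C1 = -5/2, C2 = 3/2.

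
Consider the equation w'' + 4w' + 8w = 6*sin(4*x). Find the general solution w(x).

Characteristic equation r² + 4r + 8 = 0 has discriminant (4)² - 4·(8) = -16 < 0, so r = -2 ± 2i.
Hence w_h = C1*cos(2*x)*exp(-2*x) + C2*exp(-2*x)*sin(2*x).
Try w_p = A*cos(4*x) + B*sin(4*x). Substituting and equating the coefficients of cos(4x) and sin(4x) gives A = -3/10, B = -3/20, so w_p = -3*cos(4*x)/10 - 3*sin(4*x)/20.

w = -3*cos(4*x)/10 - 3*sin(4*x)/20 + C1*cos(2*x)*exp(-2*x) + C2*exp(-2*x)*sin(2*x)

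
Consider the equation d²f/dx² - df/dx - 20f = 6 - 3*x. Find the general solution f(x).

f = -123/400 + 3*x/20 + C1*exp(-4*x) + C2*exp(5*x)

Characteristic equation r² - r - 20 = 0 factors as (r + 4)(r - 5) = 0, so r = -4, 5.
Hence f_h = C1*exp(-4*x) + C2*exp(5*x).
For the particular solution try f_p = A0 + A1*x. Substituting and matching coefficients of each power of x gives A0 = -123/400, A1 = 3/20, so f_p = -123/400 + 3*x/20.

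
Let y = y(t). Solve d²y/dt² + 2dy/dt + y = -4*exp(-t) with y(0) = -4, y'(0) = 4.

Characteristic equation r² + 2r + 1 = 0 has discriminant (2)² - 4·(1) = 0, so r = -1 is a repeated root.
Hence y_h = (C1 + C2*t)*exp(-t).
Since exp(-t) solves the homogeneous equation (r = -1 is a root of multiplicity 2), multiply the trial by t^2. Try y_p = A*t^2*exp(-t). Substituting into the equation and dividing by exp(-t) gives A = -2, so y_p = -2*t^2*exp(-t).
General solution: y = C1*exp(-t) - 2*t^2*exp(-t) + C2*t*exp(-t).
Apply the initial conditions: y(0) = C1 = -4 and y'(0) = C2 - C1 = 4. Solving gives C1 = -4, C2 = 0.

y = -4*exp(-t) - 2*t**2*exp(-t)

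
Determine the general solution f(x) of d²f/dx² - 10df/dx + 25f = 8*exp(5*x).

f = C1*exp(5*x) + 4*x**2*exp(5*x) + C2*x*exp(5*x)

Characteristic equation r² - 10r + 25 = 0 has discriminant (-10)² - 4·(25) = 0, so r = 5 is a repeated root.
Hence f_h = (C1 + C2*x)*exp(5*x).
Since exp(5*x) solves the homogeneous equation (r = 5 is a root of multiplicity 2), multiply the trial by x^2. Try f_p = A*x^2*exp(5*x). Substituting into the equation and dividing by exp(5*x) gives A = 4, so f_p = 4*x^2*exp(5*x).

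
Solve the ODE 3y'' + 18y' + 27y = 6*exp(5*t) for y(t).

Divide through by 3: y'' + 6y' + 9y = 2*exp(5*t).
Characteristic equation r² + 6r + 9 = 0 has discriminant (6)² - 4·(9) = 0, so r = -3 is a repeated root.
Hence y_h = (C1 + C2*t)*exp(-3*t).
Try y_p = A*exp(5*t). Substituting into the equation and dividing by exp(5*t) gives A = 1/32, so y_p = exp(5*t)/32.

y = exp(5*t)/32 + C1*exp(-3*t) + C2*t*exp(-3*t)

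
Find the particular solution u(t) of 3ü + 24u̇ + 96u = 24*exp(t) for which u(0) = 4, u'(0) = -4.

Divide through by 3: u'' + 8u' + 32u = 8*exp(t).
Characteristic equation r² + 8r + 32 = 0 has discriminant (8)² - 4·(32) = -64 < 0, so r = -4 ± 4i.
Hence u_h = C1*cos(4*t)*exp(-4*t) + C2*exp(-4*t)*sin(4*t).
Try u_p = A*exp(t). Substituting into the equation and dividing by exp(t) gives A = 8/41, so u_p = 8*exp(t)/41.
General solution: u = 8*exp(t)/41 + C1*cos(4*t)*exp(-4*t) + C2*exp(-4*t)*sin(4*t).
Apply the initial conditions: u(0) = 8/41 + C1 = 4 and u'(0) = 8/41 - 4*C1 + 4*C2 = -4. Solving gives C1 = 156/41, C2 = 113/41.

u = 8*exp(t)/41 + 113*exp(-4*t)*sin(4*t)/41 + 156*cos(4*t)*exp(-4*t)/41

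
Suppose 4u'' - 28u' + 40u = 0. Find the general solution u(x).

Divide through by 4: u'' - 7u' + 10u = 0.
Characteristic equation r² - 7r + 10 = 0 factors as (r - 5)(r - 2) = 0, so r = 5, 2.
Hence u_h = C1*exp(5*x) + C2*exp(2*x).

u = C1*exp(5*x) + C2*exp(2*x)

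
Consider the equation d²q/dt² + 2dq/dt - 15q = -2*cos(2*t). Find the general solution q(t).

q = -8*sin(2*t)/377 + 38*cos(2*t)/377 + C1*exp(3*t) + C2*exp(-5*t)

Characteristic equation r² + 2r - 15 = 0 factors as (r - 3)(r + 5) = 0, so r = 3, -5.
Hence q_h = C1*exp(3*t) + C2*exp(-5*t).
Try q_p = A*cos(2*t) + B*sin(2*t). Substituting and equating the coefficients of cos(2t) and sin(2t) gives A = 38/377, B = -8/377, so q_p = -8*sin(2*t)/377 + 38*cos(2*t)/377.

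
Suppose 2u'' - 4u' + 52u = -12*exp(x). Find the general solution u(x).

u = -6*exp(x)/25 + C1*cos(5*x)*exp(x) + C2*exp(x)*sin(5*x)

Divide through by 2: u'' - 2u' + 26u = -6*exp(x).
Characteristic equation r² - 2r + 26 = 0 has discriminant (-2)² - 4·(26) = -100 < 0, so r = 1 ± 5i.
Hence u_h = C1*cos(5*x)*exp(x) + C2*exp(x)*sin(5*x).
Try u_p = A*exp(x). Substituting into the equation and dividing by exp(x) gives A = -6/25, so u_p = -6*exp(x)/25.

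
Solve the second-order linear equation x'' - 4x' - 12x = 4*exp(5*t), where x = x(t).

x = -4*exp(5*t)/7 + C1*exp(-2*t) + C2*exp(6*t)

Characteristic equation r² - 4r - 12 = 0 factors as (r + 2)(r - 6) = 0, so r = -2, 6.
Hence x_h = C1*exp(-2*t) + C2*exp(6*t).
Try x_p = A*exp(5*t). Substituting into the equation and dividing by exp(5*t) gives A = -4/7, so x_p = -4*exp(5*t)/7.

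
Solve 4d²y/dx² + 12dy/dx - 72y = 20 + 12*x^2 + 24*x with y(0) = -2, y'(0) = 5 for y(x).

y = -13/36 - 371*exp(-6*x)/324 - 40*exp(3*x)/81 - 7*x/18 - x**2/6

Divide through by 4: y'' + 3y' - 18y = 5 + 3*x^2 + 6*x.
Characteristic equation r² + 3r - 18 = 0 factors as (r - 3)(r + 6) = 0, so r = 3, -6.
Hence y_h = C1*exp(3*x) + C2*exp(-6*x).
For the particular solution try y_p = A0 + A1*x + A2*x^2. Substituting and matching coefficients of each power of x gives A0 = -13/36, A1 = -7/18, A2 = -1/6, so y_p = -13/36 - 7*x/18 - x^2/6.
General solution: y = -13/36 - 7*x/18 - x^2/6 + C1*exp(3*x) + C2*exp(-6*x).
Apply the initial conditions: y(0) = -13/36 + C1 + C2 = -2 and y'(0) = -7/18 - 6*C2 + 3*C1 = 5. Solving gives C1 = -40/81, C2 = -371/324.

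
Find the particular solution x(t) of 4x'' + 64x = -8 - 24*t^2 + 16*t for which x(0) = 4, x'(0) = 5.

Divide through by 4: x'' + 16x = -2 - 6*t^2 + 4*t.
Characteristic equation r² + 16 = 0 has discriminant (0)² - 4·(16) = -64 < 0, so r = ± 4i.
Hence x_h = C1*cos(4*t) + C2*sin(4*t).
For the particular solution try x_p = A0 + A1*t + A2*t^2. Substituting and matching coefficients of each power of t gives A0 = -5/64, A1 = 1/4, A2 = -3/8, so x_p = -5/64 - 3*t^2/8 + t/4.
General solution: x = -5/64 - 3*t^2/8 + t/4 + C1*cos(4*t) + C2*sin(4*t).
Apply the initial conditions: x(0) = -5/64 + C1 = 4 and x'(0) = 1/4 + 4*C2 = 5. Solving gives C1 = 261/64, C2 = 19/16.

x = -5/64 - 3*t**2/8 + t/4 + 19*sin(4*t)/16 + 261*cos(4*t)/64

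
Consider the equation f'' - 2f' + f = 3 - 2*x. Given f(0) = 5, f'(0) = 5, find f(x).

Characteristic equation r² - 2r + 1 = 0 has discriminant (-2)² - 4·(1) = 0, so r = 1 is a repeated root.
Hence f_h = (C1 + C2*x)*exp(x).
For the particular solution try f_p = A0 + A1*x. Substituting and matching coefficients of each power of x gives A0 = -1, A1 = -2, so f_p = -1 - 2*x.
General solution: f = -1 - 2*x + C1*exp(x) + C2*x*exp(x).
Apply the initial conditions: f(0) = -1 + C1 = 5 and f'(0) = -2 + C1 + C2 = 5. Solving gives C1 = 6, C2 = 1.

f = -1 - 2*x + 6*exp(x) + x*exp(x)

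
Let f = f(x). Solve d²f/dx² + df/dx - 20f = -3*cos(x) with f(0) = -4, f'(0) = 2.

Characteristic equation r² + r - 20 = 0 factors as (r + 5)(r - 4) = 0, so r = -5, 4.
Hence f_h = C1*exp(-5*x) + C2*exp(4*x).
Try f_p = A*cos(x) + B*sin(x). Substituting and equating the coefficients of cos(x) and sin(x) gives A = 63/442, B = -3/442, so f_p = -3*sin(x)/442 + 63*cos(x)/442.
General solution: f = -3*sin(x)/442 + 63*cos(x)/442 + C1*exp(-5*x) + C2*exp(4*x).
Apply the initial conditions: f(0) = 63/442 + C1 + C2 = -4 and f'(0) = -3/442 - 5*C1 + 4*C2 = 2. Solving gives C1 = -161/78, C2 = -106/51.

f = -161*exp(-5*x)/78 - 106*exp(4*x)/51 - 3*sin(x)/442 + 63*cos(x)/442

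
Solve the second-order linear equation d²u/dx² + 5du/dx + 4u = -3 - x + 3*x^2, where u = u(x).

u = 49/32 - 17*x/8 + 3*x**2/4 + C1*exp(-x) + C2*exp(-4*x)

Characteristic equation r² + 5r + 4 = 0 factors as (r + 1)(r + 4) = 0, so r = -1, -4.
Hence u_h = C1*exp(-x) + C2*exp(-4*x).
For the particular solution try u_p = A0 + A1*x + A2*x^2. Substituting and matching coefficients of each power of x gives A0 = 49/32, A1 = -17/8, A2 = 3/4, so u_p = 49/32 - 17*x/8 + 3*x^2/4.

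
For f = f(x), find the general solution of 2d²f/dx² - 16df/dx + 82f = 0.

f = C1*cos(5*x)*exp(4*x) + C2*exp(4*x)*sin(5*x)

Divide through by 2: f'' - 8f' + 41f = 0.
Characteristic equation r² - 8r + 41 = 0 has discriminant (-8)² - 4·(41) = -100 < 0, so r = 4 ± 5i.
Hence f_h = C1*cos(5*x)*exp(4*x) + C2*exp(4*x)*sin(5*x).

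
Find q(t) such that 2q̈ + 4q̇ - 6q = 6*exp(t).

q = C1*exp(t) + C2*exp(-3*t) + 3*t*exp(t)/4

Divide through by 2: q'' + 2q' - 3q = 3*exp(t).
Characteristic equation r² + 2r - 3 = 0 factors as (r - 1)(r + 3) = 0, so r = 1, -3.
Hence q_h = C1*exp(t) + C2*exp(-3*t).
Since exp(t) solves the homogeneous equation (r = 1 is a root of multiplicity 1), multiply the trial by t. Try q_p = A*t*exp(t). Substituting into the equation and dividing by exp(t) gives A = 3/4, so q_p = 3*t*exp(t)/4.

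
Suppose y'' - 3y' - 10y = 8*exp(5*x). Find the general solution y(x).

y = C1*exp(5*x) + C2*exp(-2*x) + 8*x*exp(5*x)/7

Characteristic equation r² - 3r - 10 = 0 factors as (r - 5)(r + 2) = 0, so r = 5, -2.
Hence y_h = C1*exp(5*x) + C2*exp(-2*x).
Since exp(5*x) solves the homogeneous equation (r = 5 is a root of multiplicity 1), multiply the trial by x. Try y_p = A*x*exp(5*x). Substituting into the equation and dividing by exp(5*x) gives A = 8/7, so y_p = 8*x*exp(5*x)/7.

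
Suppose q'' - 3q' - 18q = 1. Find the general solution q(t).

q = -1/18 + C1*exp(-3*t) + C2*exp(6*t)

Characteristic equation r² - 3r - 18 = 0 factors as (r + 3)(r - 6) = 0, so r = -3, 6.
Hence q_h = C1*exp(-3*t) + C2*exp(6*t).
For the particular solution try q_p = A0. Substituting and matching coefficients of each power of t gives A0 = -1/18, so q_p = -1/18.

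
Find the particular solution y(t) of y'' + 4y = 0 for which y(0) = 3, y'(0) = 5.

Characteristic equation r² + 4 = 0 has discriminant (0)² - 4·(4) = -16 < 0, so r = ± 2i.
Hence y_h = C1*cos(2*t) + C2*sin(2*t).
Apply the initial conditions: y(0) = C1 = 3 and y'(0) = 2*C2 = 5. Solving gives C1 = 3, C2 = 5/2.

y = 3*cos(2*t) + 5*sin(2*t)/2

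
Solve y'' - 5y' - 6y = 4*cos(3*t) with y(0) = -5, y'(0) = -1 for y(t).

Characteristic equation r² - 5r - 6 = 0 factors as (r - 6)(r + 1) = 0, so r = 6, -1.
Hence y_h = C1*exp(6*t) + C2*exp(-t).
Try y_p = A*cos(3*t) + B*sin(3*t). Substituting and equating the coefficients of cos(3t) and sin(3t) gives A = -2/15, B = -2/15, so y_p = -2*cos(3*t)/15 - 2*sin(3*t)/15.
General solution: y = -2*cos(3*t)/15 - 2*sin(3*t)/15 + C1*exp(6*t) + C2*exp(-t).
Apply the initial conditions: y(0) = -2/15 + C1 + C2 = -5 and y'(0) = -2/5 - C2 + 6*C1 = -1. Solving gives C1 = -82/105, C2 = -143/35.

y = -143*exp(-t)/35 - 82*exp(6*t)/105 - 2*cos(3*t)/15 - 2*sin(3*t)/15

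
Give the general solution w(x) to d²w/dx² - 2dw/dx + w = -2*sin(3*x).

w = -3*cos(3*x)/25 + 4*sin(3*x)/25 + C1*exp(x) + C2*x*exp(x)

Characteristic equation r² - 2r + 1 = 0 has discriminant (-2)² - 4·(1) = 0, so r = 1 is a repeated root.
Hence w_h = (C1 + C2*x)*exp(x).
Try w_p = A*cos(3*x) + B*sin(3*x). Substituting and equating the coefficients of cos(3x) and sin(3x) gives A = -3/25, B = 4/25, so w_p = -3*cos(3*x)/25 + 4*sin(3*x)/25.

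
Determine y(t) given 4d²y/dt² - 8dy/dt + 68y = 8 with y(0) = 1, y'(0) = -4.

y = 2/17 - 83*exp(t)*sin(4*t)/68 + 15*cos(4*t)*exp(t)/17

Divide through by 4: y'' - 2y' + 17y = 2.
Characteristic equation r² - 2r + 17 = 0 has discriminant (-2)² - 4·(17) = -64 < 0, so r = 1 ± 4i.
Hence y_h = C1*cos(4*t)*exp(t) + C2*exp(t)*sin(4*t).
For the particular solution try y_p = A0. Substituting and matching coefficients of each power of t gives A0 = 2/17, so y_p = 2/17.
General solution: y = 2/17 + C1*cos(4*t)*exp(t) + C2*exp(t)*sin(4*t).
Apply the initial conditions: y(0) = 2/17 + C1 = 1 and y'(0) = C1 + 4*C2 = -4. Solving gives C1 = 15/17, C2 = -83/68.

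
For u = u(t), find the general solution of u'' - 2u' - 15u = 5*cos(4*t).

Characteristic equation r² - 2r - 15 = 0 factors as (r - 5)(r + 3) = 0, so r = 5, -3.
Hence u_h = C1*exp(5*t) + C2*exp(-3*t).
Try u_p = A*cos(4*t) + B*sin(4*t). Substituting and equating the coefficients of cos(4t) and sin(4t) gives A = -31/205, B = -8/205, so u_p = -31*cos(4*t)/205 - 8*sin(4*t)/205.

u = -31*cos(4*t)/205 - 8*sin(4*t)/205 + C1*exp(5*t) + C2*exp(-3*t)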